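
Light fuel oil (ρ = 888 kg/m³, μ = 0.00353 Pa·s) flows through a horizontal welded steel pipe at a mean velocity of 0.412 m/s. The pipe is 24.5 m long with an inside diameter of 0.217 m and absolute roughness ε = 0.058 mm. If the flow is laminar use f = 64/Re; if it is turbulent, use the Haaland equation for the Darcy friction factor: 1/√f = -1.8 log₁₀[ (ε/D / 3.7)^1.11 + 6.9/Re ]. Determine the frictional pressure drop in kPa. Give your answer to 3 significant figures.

ΔP ≈ 0.217 kPa

Reynolds number Re = ρVD/μ = 888 · 0.412 · 0.217 / 0.00353 = 2.249e+04.
Re > 4000 → turbulent. Relative roughness ε/D = 5.8e-05/0.217 = 0.000267. Haaland: 1/√f = -1.8 log₁₀[(0.000267/3.7)^1.11 + 6.9/2.249e+04] = -1.8 log₁₀[2.53e-05 + 0.000307] = 6.262, so f = 0.0255.
Darcy-Weisbach: ΔP = f(L/D)(ρV²/2) = 0.0255·(24.5/0.217)·(888·0.412²/2) = 0.0255·112.9·75.37 = 217 Pa.
ΔP = 217 Pa = 0.217 kPa.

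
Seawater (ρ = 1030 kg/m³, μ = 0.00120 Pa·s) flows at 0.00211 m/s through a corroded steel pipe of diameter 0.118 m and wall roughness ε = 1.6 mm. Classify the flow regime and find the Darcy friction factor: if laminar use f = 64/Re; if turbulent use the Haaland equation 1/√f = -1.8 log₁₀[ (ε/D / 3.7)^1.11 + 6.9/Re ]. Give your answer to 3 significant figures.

Re = ρVD/μ = 1030·0.00211·0.118/0.0012 = 213.7.
Re < 2300 → laminar, so f = 64/Re = 0.2995 (roughness is irrelevant in laminar flow).

f ≈ 0.299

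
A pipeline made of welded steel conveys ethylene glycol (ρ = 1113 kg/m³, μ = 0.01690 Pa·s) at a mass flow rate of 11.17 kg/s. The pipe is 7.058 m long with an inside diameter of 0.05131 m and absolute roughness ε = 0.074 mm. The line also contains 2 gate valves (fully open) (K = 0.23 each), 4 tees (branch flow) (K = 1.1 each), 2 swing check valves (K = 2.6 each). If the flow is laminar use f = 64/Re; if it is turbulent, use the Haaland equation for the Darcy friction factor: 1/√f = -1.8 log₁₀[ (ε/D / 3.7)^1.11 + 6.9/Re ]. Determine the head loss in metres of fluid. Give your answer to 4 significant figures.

A = πD²/4 = π(0.05131)²/4 = 0.002068 m²; mean velocity V = ṁ/(ρA) = 11.17/(1113 · 0.002068) = 4.854 m/s.
Reynolds number Re = ρVD/μ = 1113 · 4.854 · 0.05131 / 0.0169 = 1.64e+04.
Re > 4000 → turbulent. Relative roughness ε/D = 7.4e-05/0.05131 = 0.00144. Haaland: 1/√f = -1.8 log₁₀[(0.00144/3.7)^1.11 + 6.9/1.64e+04] = -1.8 log₁₀[0.000164 + 0.000421] = 5.819, so f = 0.02953.
Total minor-loss coefficient ΣK = 2·0.23 + 4·1.1 + 2·2.6 = 10.1.
ΔP = [f·L/D + ΣK]·(ρV²/2) = [0.02953·7.058/0.05131 + 10.1]·(1113·4.854²/2) = [4.062 + 10.1]·1.311e+04 = 1.851e+05 Pa.
Head loss h_f = ΔP/(ρg) = 1.851e+05/(1113·9.81) = 16.96 m.

h_f ≈ 16.96 m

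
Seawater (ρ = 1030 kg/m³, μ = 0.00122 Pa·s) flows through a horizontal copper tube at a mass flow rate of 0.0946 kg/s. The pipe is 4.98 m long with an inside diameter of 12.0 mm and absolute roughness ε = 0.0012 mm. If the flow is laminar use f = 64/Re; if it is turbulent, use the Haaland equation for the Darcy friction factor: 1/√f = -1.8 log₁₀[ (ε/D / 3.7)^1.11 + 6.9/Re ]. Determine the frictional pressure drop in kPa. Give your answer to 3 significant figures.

ΔP ≈ 4.61 kPa

A = πD²/4 = π(0.012)²/4 = 0.0001131 m²; mean velocity V = ṁ/(ρA) = 0.0946/(1030 · 0.0001131) = 0.8121 m/s.
Reynolds number Re = ρVD/μ = 1030 · 0.8121 · 0.012 / 0.00122 = 8227.
Re > 4000 → turbulent. Relative roughness ε/D = 1.2e-06/0.012 = 0.0001. Haaland: 1/√f = -1.8 log₁₀[(0.0001/3.7)^1.11 + 6.9/8227] = -1.8 log₁₀[8.5e-06 + 0.000839] = 5.53, so f = 0.0327.
Darcy-Weisbach: ΔP = f(L/D)(ρV²/2) = 0.0327·(4.98/0.012)·(1030·0.8121²/2) = 0.0327·415·339.6 = 4610 Pa.
ΔP = 4610 Pa = 4.61 kPa.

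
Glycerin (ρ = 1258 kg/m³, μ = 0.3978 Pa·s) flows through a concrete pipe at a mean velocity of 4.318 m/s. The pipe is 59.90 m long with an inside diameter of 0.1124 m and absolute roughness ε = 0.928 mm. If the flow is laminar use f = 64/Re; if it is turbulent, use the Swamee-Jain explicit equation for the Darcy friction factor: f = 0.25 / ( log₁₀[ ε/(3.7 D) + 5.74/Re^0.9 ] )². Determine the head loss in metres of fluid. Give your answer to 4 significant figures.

Reynolds number Re = ρVD/μ = 1258 · 4.318 · 0.1124 / 0.398 = 1535.
Re < 2300 → laminar flow, so f = 64/Re = 64/1535 = 0.0417 (the turbulent correlation is not needed).
Darcy-Weisbach: ΔP = f(L/D)(ρV²/2) = 0.0417·(59.9/0.1124)·(1258·4.318²/2) = 0.0417·532.9·1.173e+04 = 2.606e+05 Pa.
Head loss h_f = ΔP/(ρg) = 2.606e+05/(1258·9.81) = 21.12 m.

h_f ≈ 21.12 m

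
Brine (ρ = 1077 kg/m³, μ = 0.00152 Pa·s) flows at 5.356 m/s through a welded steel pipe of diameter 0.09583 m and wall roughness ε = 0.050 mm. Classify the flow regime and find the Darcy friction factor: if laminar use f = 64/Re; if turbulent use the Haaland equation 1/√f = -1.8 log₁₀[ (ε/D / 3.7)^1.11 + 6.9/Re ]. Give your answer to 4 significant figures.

f ≈ 0.01799

Re = ρVD/μ = 1077·5.356·0.09583/0.00152 = 3.637e+05.
Re > 4000 → turbulent. ε/D = 5e-05/0.09583 = 0.000522; Haaland: 1/√f = -1.8 log₁₀[5.32e-05 + 1.9e-05] = 7.455, so f = 0.01799.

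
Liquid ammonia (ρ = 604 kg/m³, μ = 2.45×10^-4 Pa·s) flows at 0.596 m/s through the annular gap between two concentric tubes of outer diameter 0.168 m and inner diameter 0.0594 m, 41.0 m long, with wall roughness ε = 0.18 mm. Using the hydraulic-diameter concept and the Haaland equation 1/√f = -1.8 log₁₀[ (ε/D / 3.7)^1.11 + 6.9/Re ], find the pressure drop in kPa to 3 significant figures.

Hydraulic diameter D_h = 4A/P = D_o - D_i = 0.168 - 0.0594 = 0.1086 m.
Re = ρVD_h/μ = 604·0.596·0.1086/0.000245 = 1.596e+05.
ε/D_h = 0.00018/0.1086 = 0.00166; Haaland gives 1/√f = -1.8 log₁₀[0.000192+4.32e-05] = 6.532, so f = 0.02344.
ΔP = f(L/D_h)(ρV²/2) = 0.02344·41/0.1086·107.3 = 949.2 Pa.
ΔP = 0.949 kPa.

ΔP ≈ 0.949 kPa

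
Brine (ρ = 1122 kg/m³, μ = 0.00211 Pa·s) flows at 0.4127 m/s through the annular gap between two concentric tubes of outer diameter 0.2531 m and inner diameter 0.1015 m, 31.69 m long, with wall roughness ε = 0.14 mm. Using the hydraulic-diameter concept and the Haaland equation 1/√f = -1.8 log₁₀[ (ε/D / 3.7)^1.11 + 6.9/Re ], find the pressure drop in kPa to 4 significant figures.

Hydraulic diameter D_h = 4A/P = D_o - D_i = 0.2531 - 0.1015 = 0.1516 m.
Re = ρVD_h/μ = 1122·0.4127·0.1516/0.00211 = 3.327e+04.
ε/D_h = 0.00014/0.1516 = 0.000923; Haaland gives 1/√f = -1.8 log₁₀[0.0001+0.000207] = 6.322, so f = 0.02502.
ΔP = f(L/D_h)(ρV²/2) = 0.02502·31.69/0.1516·95.55 = 499.8 Pa.
ΔP = 0.4998 kPa.

ΔP ≈ 0.4998 kPa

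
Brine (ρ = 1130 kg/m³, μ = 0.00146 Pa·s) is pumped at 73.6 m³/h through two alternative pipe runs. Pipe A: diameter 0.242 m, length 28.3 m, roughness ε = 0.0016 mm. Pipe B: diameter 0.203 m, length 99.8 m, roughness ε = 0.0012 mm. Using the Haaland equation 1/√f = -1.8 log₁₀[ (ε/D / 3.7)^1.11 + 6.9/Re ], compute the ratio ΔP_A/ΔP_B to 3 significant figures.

ΔP_A/ΔP_B ≈ 0.122

Pipe A: V = Q/A = 0.02044/0.046 = 0.4445 m/s; Re = 8.325e+04; ε/D = 6.61e-06; Haaland → f = 0.01855; ΔP_A = f(L/D)(ρV²/2) = 242.1 Pa.
Pipe B: V = Q/A = 0.02044/0.03237 = 0.6317 m/s; Re = 9.925e+04; ε/D = 5.91e-06; Haaland → f = 0.01787; ΔP_B = f(L/D)(ρV²/2) = 1981 Pa.
ΔP_A/ΔP_B = 242.1/1981 = 0.122.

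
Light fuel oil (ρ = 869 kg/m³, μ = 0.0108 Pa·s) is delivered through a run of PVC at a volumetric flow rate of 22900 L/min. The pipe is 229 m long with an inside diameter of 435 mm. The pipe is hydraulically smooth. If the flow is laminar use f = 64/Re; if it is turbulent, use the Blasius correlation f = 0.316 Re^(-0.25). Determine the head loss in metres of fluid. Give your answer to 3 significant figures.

h_f ≈ 3.23 m

Q = 22900 L/min = 22900/60000 = 0.3817 m³/s.
Cross-sectional area A = πD²/4 = π(0.435)²/4 = 0.1486 m²; mean velocity V = Q/A = 0.3817/0.1486 = 2.568 m/s.
Reynolds number Re = ρVD/μ = 869 · 2.568 · 0.435 / 0.0108 = 8.989e+04.
Re > 4000 → turbulent. Smooth-pipe (Blasius): f = 0.316 Re^(-0.25) = 0.316/(8.989e+04)^0.25 = 0.01825.
Darcy-Weisbach: ΔP = f(L/D)(ρV²/2) = 0.01825·(229/0.435)·(869·2.568²/2) = 0.01825·526.4·2866 = 2.753e+04 Pa.
Head loss h_f = ΔP/(ρg) = 2.753e+04/(869·9.81) = 3.23 m.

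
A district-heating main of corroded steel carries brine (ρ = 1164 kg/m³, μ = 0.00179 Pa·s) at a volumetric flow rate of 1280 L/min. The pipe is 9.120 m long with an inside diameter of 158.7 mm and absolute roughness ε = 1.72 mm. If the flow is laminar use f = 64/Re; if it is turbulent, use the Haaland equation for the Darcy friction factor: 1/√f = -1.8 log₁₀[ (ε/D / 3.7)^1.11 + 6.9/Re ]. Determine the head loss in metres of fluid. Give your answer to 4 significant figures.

h_f ≈ 0.1346 m

Q = 1280 L/min = 1280/60000 = 0.02133 m³/s.
Cross-sectional area A = πD²/4 = π(0.1587)²/4 = 0.01978 m²; mean velocity V = Q/A = 0.02133/0.01978 = 1.078 m/s.
Reynolds number Re = ρVD/μ = 1164 · 1.078 · 0.1587 / 0.00179 = 1.113e+05.
Re > 4000 → turbulent. Relative roughness ε/D = 0.00172/0.1587 = 0.0108. Haaland: 1/√f = -1.8 log₁₀[(0.0108/3.7)^1.11 + 6.9/1.113e+05] = -1.8 log₁₀[0.00154 + 6.2e-05] = 5.031, so f = 0.03951.
Darcy-Weisbach: ΔP = f(L/D)(ρV²/2) = 0.03951·(9.12/0.1587)·(1164·1.078²/2) = 0.03951·57.47·676.9 = 1537 Pa.
Head loss h_f = ΔP/(ρg) = 1537/(1164·9.81) = 0.1346 m.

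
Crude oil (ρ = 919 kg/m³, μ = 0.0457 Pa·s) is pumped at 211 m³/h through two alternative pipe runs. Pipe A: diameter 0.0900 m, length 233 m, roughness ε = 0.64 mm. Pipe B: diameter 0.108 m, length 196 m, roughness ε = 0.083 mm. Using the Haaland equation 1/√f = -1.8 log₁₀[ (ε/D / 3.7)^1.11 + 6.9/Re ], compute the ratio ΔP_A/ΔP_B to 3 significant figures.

Pipe A: V = Q/A = 0.05861/0.006362 = 9.213 m/s; Re = 1.667e+04; ε/D = 0.00711; Haaland → f = 0.03773; ΔP_A = f(L/D)(ρV²/2) = 3.81e+06 Pa.
Pipe B: V = Q/A = 0.05861/0.009161 = 6.398 m/s; Re = 1.39e+04; ε/D = 0.000769; Haaland → f = 0.02944; ΔP_B = f(L/D)(ρV²/2) = 1.005e+06 Pa.
ΔP_A/ΔP_B = 3.81e+06/1.005e+06 = 3.79.

ΔP_A/ΔP_B ≈ 3.79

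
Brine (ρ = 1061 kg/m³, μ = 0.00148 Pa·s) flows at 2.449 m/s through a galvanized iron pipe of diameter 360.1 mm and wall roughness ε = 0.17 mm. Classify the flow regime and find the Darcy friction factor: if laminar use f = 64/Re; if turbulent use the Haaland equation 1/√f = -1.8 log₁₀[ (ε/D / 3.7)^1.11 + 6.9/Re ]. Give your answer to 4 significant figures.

f ≈ 0.01723

Re = ρVD/μ = 1061·2.449·0.3601/0.00148 = 6.322e+05.
Re > 4000 → turbulent. ε/D = 0.00017/0.3601 = 0.000472; Haaland: 1/√f = -1.8 log₁₀[4.76e-05 + 1.09e-05] = 7.619, so f = 0.01723.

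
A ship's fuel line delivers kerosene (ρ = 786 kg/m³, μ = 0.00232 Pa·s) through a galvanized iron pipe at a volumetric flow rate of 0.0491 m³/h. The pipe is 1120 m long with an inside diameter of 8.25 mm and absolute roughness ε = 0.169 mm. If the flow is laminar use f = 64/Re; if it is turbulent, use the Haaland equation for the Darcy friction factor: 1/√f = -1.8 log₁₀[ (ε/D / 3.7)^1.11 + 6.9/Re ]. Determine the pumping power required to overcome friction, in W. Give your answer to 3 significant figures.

Q = 0.0491 m³/h = 0.0491/3600 = 1.364e-05 m³/s.
Cross-sectional area A = πD²/4 = π(0.00825)²/4 = 5.346e-05 m²; mean velocity V = Q/A = 1.364e-05/5.346e-05 = 0.2551 m/s.
Reynolds number Re = ρVD/μ = 786 · 0.2551 · 0.00825 / 0.00232 = 713.1.
Re < 2300 → laminar flow, so f = 64/Re = 64/713.1 = 0.08974 (the turbulent correlation is not needed).
Darcy-Weisbach: ΔP = f(L/D)(ρV²/2) = 0.08974·(1120/0.00825)·(786·0.2551²/2) = 0.08974·1.358e+05·25.58 = 3.117e+05 Pa.
Pumping power P = QΔP = 1.364e-05·3.117e+05 = 4.251 W = 4.25 W.

P ≈ 4.25 W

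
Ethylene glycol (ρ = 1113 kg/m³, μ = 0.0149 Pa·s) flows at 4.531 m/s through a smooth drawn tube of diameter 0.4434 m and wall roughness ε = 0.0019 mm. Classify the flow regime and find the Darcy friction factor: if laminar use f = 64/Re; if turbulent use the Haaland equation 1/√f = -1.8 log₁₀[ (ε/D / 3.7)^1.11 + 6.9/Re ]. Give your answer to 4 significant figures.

Re = ρVD/μ = 1113·4.531·0.4434/0.0149 = 1.501e+05.
Re > 4000 → turbulent. ε/D = 1.9e-06/0.4434 = 4.29e-06; Haaland: 1/√f = -1.8 log₁₀[2.57e-07 + 4.6e-05] = 7.803, so f = 0.01642.

f ≈ 0.01642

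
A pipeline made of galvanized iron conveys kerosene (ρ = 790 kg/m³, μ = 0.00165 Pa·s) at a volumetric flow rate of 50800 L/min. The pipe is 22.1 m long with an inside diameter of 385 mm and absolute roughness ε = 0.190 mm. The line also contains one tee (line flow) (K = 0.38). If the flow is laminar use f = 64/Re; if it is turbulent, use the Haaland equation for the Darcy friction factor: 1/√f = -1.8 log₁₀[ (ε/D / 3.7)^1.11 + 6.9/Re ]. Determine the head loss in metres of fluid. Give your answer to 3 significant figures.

Q = 50800 L/min = 50800/60000 = 0.8467 m³/s.
Cross-sectional area A = πD²/4 = π(0.385)²/4 = 0.1164 m²; mean velocity V = Q/A = 0.8467/0.1164 = 7.273 m/s.
Reynolds number Re = ρVD/μ = 790 · 7.273 · 0.385 / 0.00165 = 1.341e+06.
Re > 4000 → turbulent. Relative roughness ε/D = 0.00019/0.385 = 0.000494. Haaland: 1/√f = -1.8 log₁₀[(0.000494/3.7)^1.11 + 6.9/1.341e+06] = -1.8 log₁₀[5e-05 + 5.15e-06] = 7.665, so f = 0.01702.
Total minor-loss coefficient ΣK = 1·0.38 = 0.38.
ΔP = [f·L/D + ΣK]·(ρV²/2) = [0.01702·22.1/0.385 + 0.38]·(790·7.273²/2) = [0.9769 + 0.38]·2.089e+04 = 2.835e+04 Pa.
Head loss h_f = ΔP/(ρg) = 2.835e+04/(790·9.81) = 3.66 m.

h_f ≈ 3.66 m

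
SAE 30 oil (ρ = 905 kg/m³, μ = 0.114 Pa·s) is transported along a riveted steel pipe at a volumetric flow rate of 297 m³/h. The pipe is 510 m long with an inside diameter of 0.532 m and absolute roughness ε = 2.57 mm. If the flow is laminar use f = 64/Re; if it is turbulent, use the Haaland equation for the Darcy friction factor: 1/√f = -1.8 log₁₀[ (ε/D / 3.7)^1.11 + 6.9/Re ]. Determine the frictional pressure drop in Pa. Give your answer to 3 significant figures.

Q = 297 m³/h = 297/3600 = 0.0825 m³/s.
Cross-sectional area A = πD²/4 = π(0.532)²/4 = 0.2223 m²; mean velocity V = Q/A = 0.0825/0.2223 = 0.3711 m/s.
Reynolds number Re = ρVD/μ = 905 · 0.3711 · 0.532 / 0.114 = 1567.
Re < 2300 → laminar flow, so f = 64/Re = 64/1567 = 0.04083 (the turbulent correlation is not needed).
Darcy-Weisbach: ΔP = f(L/D)(ρV²/2) = 0.04083·(510/0.532)·(905·0.3711²/2) = 0.04083·958.6·62.33 = 2440 Pa.

ΔP ≈ 2440 Pa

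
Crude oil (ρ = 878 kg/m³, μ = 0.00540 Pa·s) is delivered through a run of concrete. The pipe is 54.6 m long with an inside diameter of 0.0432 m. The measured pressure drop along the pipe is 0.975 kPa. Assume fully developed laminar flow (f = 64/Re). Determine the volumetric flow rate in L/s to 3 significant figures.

For laminar flow, f = 64/Re with Re = ρVD/μ, so Darcy-Weisbach reduces to ΔP = 32μLV/D². Solving for V: V = ΔP·D²/(32μL) = 975·(0.0432)²/(32·0.0054·54.6) = 0.1929 m/s.
Check: Re = ρVD/μ = 878·0.1929·0.0432/0.0054 = 1355 < 2300, so the laminar assumption holds.
Q = V·A = 0.1929·(π/4·0.0432²) = 0.0002827 m³/s = 0.283 L/s.

Q ≈ 0.283 L/s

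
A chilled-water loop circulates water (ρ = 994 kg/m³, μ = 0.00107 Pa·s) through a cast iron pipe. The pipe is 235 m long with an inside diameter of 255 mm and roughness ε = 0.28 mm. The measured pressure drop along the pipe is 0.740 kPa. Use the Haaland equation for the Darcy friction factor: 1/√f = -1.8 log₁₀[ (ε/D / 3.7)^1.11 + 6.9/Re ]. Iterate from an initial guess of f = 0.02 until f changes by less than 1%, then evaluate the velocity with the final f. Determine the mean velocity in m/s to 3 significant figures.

Rearranging Darcy-Weisbach: V = √(2·ΔP·D/(f·L·ρ)). With ε/D = 0.00028/0.255 = 0.0011, iterate starting from f = 0.02:
  f = 0.02 → V = √(2·740·0.255/(0.02·235·994)) = 0.2842 m/s; Re = ρVD/μ = 6.733e+04; f → 0.02317
  f = 0.02317 → V = 0.2641 m/s; Re = 6.256e+04; f → 0.02336
Converged (Δf/f < 1%). With the final f = 0.02336: V = √(2·740·0.255/(0.02336·235·994)) = 0.263 m/s.

V ≈ 0.263 m/s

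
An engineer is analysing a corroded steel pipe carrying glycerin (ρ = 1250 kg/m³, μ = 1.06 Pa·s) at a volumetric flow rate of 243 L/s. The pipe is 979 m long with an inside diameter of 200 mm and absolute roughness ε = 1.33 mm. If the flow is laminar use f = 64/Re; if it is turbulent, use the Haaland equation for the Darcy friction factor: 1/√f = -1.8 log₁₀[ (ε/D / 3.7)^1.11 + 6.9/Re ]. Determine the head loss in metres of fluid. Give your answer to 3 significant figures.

h_f ≈ 524 m

Q = 243 L/s = 243/1000 = 0.243 m³/s.
Cross-sectional area A = πD²/4 = π(0.2)²/4 = 0.03142 m²; mean velocity V = Q/A = 0.243/0.03142 = 7.735 m/s.
Reynolds number Re = ρVD/μ = 1250 · 7.735 · 0.2 / 1.06 = 1824.
Re < 2300 → laminar flow, so f = 64/Re = 64/1824 = 0.03508 (the turbulent correlation is not needed).
Darcy-Weisbach: ΔP = f(L/D)(ρV²/2) = 0.03508·(979/0.2)·(1250·7.735²/2) = 0.03508·4895·3.739e+04 = 6.421e+06 Pa.
Head loss h_f = ΔP/(ρg) = 6.421e+06/(1250·9.81) = 524 m.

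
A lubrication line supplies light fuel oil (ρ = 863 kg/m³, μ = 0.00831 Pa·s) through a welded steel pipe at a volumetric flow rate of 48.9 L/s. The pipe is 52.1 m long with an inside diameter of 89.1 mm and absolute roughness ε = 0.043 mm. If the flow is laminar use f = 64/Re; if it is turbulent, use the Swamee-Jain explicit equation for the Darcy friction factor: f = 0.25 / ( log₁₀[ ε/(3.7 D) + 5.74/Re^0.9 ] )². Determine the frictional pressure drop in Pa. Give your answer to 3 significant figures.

Q = 48.9 L/s = 48.9/1000 = 0.0489 m³/s.
Cross-sectional area A = πD²/4 = π(0.0891)²/4 = 0.006235 m²; mean velocity V = Q/A = 0.0489/0.006235 = 7.843 m/s.
Reynolds number Re = ρVD/μ = 863 · 7.843 · 0.0891 / 0.00831 = 7.257e+04.
Re > 4000 → turbulent. Relative roughness ε/D = 4.3e-05/0.0891 = 0.000483. Swamee-Jain: f = 0.25/(log₁₀[0.000483/3.7 + 5.74/7.257e+04^0.9])² = 0.25/(log₁₀[0.00013 + 0.000242])² = 0.25/(-3.429)² = 0.02127.
Darcy-Weisbach: ΔP = f(L/D)(ρV²/2) = 0.02127·(52.1/0.0891)·(863·7.843²/2) = 0.02127·584.7·2.654e+04 = 3.3e+05 Pa.

ΔP ≈ 330000 Pa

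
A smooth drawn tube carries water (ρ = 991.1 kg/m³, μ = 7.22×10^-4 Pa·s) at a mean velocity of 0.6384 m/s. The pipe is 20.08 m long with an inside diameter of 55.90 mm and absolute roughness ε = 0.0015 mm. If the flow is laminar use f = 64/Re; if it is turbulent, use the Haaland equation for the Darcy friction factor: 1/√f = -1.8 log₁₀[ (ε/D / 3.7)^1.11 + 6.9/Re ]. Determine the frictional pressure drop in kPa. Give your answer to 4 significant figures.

ΔP ≈ 1.514 kPa

Reynolds number Re = ρVD/μ = 991.1 · 0.6384 · 0.0559 / 0.000722 = 4.899e+04.
Re > 4000 → turbulent. Relative roughness ε/D = 1.5e-06/0.0559 = 2.68e-05. Haaland: 1/√f = -1.8 log₁₀[(2.68e-05/3.7)^1.11 + 6.9/4.899e+04] = -1.8 log₁₀[1.97e-06 + 0.000141] = 6.921, so f = 0.02087.
Darcy-Weisbach: ΔP = f(L/D)(ρV²/2) = 0.02087·(20.08/0.0559)·(991.1·0.6384²/2) = 0.02087·359.2·202 = 1514 Pa.
ΔP = 1514 Pa = 1.514 kPa.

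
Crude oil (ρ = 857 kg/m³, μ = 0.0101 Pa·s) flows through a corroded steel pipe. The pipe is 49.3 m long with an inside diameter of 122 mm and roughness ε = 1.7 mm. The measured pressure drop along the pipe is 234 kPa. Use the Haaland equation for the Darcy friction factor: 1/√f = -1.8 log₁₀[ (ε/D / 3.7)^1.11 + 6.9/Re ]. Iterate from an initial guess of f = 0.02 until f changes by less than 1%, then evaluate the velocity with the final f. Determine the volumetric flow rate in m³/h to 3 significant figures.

Rearranging Darcy-Weisbach: V = √(2·ΔP·D/(f·L·ρ)). With ε/D = 0.0017/0.122 = 0.0139, iterate starting from f = 0.02:
  f = 0.02 → V = √(2·2.34e+05·0.122/(0.02·49.3·857)) = 8.22 m/s; Re = ρVD/μ = 8.509e+04; f → 0.04317
  f = 0.04317 → V = 5.595 m/s; Re = 5.792e+04; f → 0.04342
Converged (Δf/f < 1%). With the final f = 0.04342: V = √(2·2.34e+05·0.122/(0.04342·49.3·857)) = 5.579 m/s.
Q = V·A = 5.579·(π/4·0.122²) = 0.06521 m³/s = 235 m³/h.

Q ≈ 235 m³/h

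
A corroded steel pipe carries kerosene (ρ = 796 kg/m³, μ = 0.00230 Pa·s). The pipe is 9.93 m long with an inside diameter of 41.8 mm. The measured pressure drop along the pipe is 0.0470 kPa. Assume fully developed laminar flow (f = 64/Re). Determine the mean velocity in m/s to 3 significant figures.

For laminar flow, f = 64/Re with Re = ρVD/μ, so Darcy-Weisbach reduces to ΔP = 32μLV/D². Solving for V: V = ΔP·D²/(32μL) = 47·(0.0418)²/(32·0.0023·9.93) = 0.1124 m/s.
Check: Re = ρVD/μ = 796·0.1124·0.0418/0.0023 = 1625 < 2300, so the laminar assumption holds.

V ≈ 0.112 m/s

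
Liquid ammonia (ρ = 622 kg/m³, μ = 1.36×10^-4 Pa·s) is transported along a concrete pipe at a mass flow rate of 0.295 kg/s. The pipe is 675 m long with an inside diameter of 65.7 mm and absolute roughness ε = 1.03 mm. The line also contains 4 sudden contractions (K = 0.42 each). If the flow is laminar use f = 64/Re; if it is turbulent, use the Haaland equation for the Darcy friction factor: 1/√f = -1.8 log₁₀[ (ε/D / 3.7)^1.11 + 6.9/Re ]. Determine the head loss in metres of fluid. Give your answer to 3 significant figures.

h_f ≈ 0.468 m

A = πD²/4 = π(0.0657)²/4 = 0.00339 m²; mean velocity V = ṁ/(ρA) = 0.295/(622 · 0.00339) = 0.1399 m/s.
Reynolds number Re = ρVD/μ = 622 · 0.1399 · 0.0657 / 0.000136 = 4.204e+04.
Re > 4000 → turbulent. Relative roughness ε/D = 0.00103/0.0657 = 0.0157. Haaland: 1/√f = -1.8 log₁₀[(0.0157/3.7)^1.11 + 6.9/4.204e+04] = -1.8 log₁₀[0.00232 + 0.000164] = 4.688, so f = 0.04551.
Total minor-loss coefficient ΣK = 4·0.42 = 1.68.
ΔP = [f·L/D + ΣK]·(ρV²/2) = [0.04551·675/0.0657 + 1.68]·(622·0.1399²/2) = [467.5 + 1.68]·6.087 = 2856 Pa.
Head loss h_f = ΔP/(ρg) = 2856/(622·9.81) = 0.468 m.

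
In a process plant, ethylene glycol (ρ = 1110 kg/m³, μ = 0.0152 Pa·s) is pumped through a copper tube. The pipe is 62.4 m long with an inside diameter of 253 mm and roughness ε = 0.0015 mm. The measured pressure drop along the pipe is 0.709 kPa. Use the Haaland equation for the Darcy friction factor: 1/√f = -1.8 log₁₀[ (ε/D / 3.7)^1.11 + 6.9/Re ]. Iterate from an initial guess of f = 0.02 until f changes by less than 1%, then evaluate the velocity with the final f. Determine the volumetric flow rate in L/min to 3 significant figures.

Q ≈ 1180 L/min

Rearranging Darcy-Weisbach: V = √(2·ΔP·D/(f·L·ρ)). With ε/D = 1.5e-06/0.253 = 5.93e-06, iterate starting from f = 0.02:
  f = 0.02 → V = √(2·709·0.253/(0.02·62.4·1110)) = 0.5089 m/s; Re = ρVD/μ = 9402; f → 0.03142
  f = 0.03142 → V = 0.406 m/s; Re = 7501; f → 0.03348
  f = 0.03348 → V = 0.3933 m/s; Re = 7267; f → 0.03379
Converged (Δf/f < 1%). With the final f = 0.03379: V = √(2·709·0.253/(0.03379·62.4·1110)) = 0.3915 m/s.
Q = V·A = 0.3915·(π/4·0.253²) = 0.01968 m³/s = 1180 L/min.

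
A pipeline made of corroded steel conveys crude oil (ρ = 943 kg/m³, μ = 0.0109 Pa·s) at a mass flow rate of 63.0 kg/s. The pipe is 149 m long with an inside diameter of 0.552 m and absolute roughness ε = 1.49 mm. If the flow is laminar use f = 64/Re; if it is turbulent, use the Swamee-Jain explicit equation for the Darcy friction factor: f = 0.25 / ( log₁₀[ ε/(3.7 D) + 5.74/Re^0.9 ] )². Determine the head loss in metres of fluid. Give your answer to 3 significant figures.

h_f ≈ 0.0358 m

A = πD²/4 = π(0.552)²/4 = 0.2393 m²; mean velocity V = ṁ/(ρA) = 63/(943 · 0.2393) = 0.2792 m/s.
Reynolds number Re = ρVD/μ = 943 · 0.2792 · 0.552 / 0.0109 = 1.333e+04.
Re > 4000 → turbulent. Relative roughness ε/D = 0.00149/0.552 = 0.0027. Swamee-Jain: f = 0.25/(log₁₀[0.0027/3.7 + 5.74/1.333e+04^0.9])² = 0.25/(log₁₀[0.00073 + 0.00111])² = 0.25/(-2.735)² = 0.03343.
Darcy-Weisbach: ΔP = f(L/D)(ρV²/2) = 0.03343·(149/0.552)·(943·0.2792²/2) = 0.03343·269.9·36.75 = 331.6 Pa.
Head loss h_f = ΔP/(ρg) = 331.6/(943·9.81) = 0.0358 m.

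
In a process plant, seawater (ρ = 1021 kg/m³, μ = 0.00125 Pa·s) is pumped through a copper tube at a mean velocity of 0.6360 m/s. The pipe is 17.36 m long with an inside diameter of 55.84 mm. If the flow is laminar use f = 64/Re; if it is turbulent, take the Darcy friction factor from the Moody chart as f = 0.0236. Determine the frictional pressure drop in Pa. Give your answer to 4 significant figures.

Reynolds number Re = ρVD/μ = 1021 · 0.636 · 0.05584 / 0.00125 = 2.901e+04.
Re > 4000 → turbulent; use the Moody-chart value f = 0.0236.
Darcy-Weisbach: ΔP = f(L/D)(ρV²/2) = 0.0236·(17.36/0.05584)·(1021·0.636²/2) = 0.0236·310.9·206.5 = 1515 Pa.

ΔP ≈ 1515 Pa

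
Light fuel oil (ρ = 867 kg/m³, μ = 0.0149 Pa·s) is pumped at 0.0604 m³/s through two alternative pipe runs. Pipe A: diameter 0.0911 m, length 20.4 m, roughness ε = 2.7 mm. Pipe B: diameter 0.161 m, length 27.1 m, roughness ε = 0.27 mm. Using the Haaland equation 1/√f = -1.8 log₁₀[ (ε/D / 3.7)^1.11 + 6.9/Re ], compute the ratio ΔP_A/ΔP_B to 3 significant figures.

Pipe A: V = Q/A = 0.0604/0.006518 = 9.266 m/s; Re = 4.912e+04; ε/D = 0.0296; Haaland → f = 0.05763; ΔP_A = f(L/D)(ρV²/2) = 4.804e+05 Pa.
Pipe B: V = Q/A = 0.0604/0.02036 = 2.967 m/s; Re = 2.779e+04; ε/D = 0.00168; Haaland → f = 0.02744; ΔP_B = f(L/D)(ρV²/2) = 1.762e+04 Pa.
ΔP_A/ΔP_B = 4.804e+05/1.762e+04 = 27.3.

ΔP_A/ΔP_B ≈ 27.3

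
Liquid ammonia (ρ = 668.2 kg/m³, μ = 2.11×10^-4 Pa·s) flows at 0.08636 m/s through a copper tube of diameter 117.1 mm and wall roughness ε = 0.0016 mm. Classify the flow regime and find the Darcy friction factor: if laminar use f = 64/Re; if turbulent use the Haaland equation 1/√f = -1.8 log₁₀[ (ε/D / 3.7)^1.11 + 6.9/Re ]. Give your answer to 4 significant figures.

f ≈ 0.02298

Re = ρVD/μ = 668.2·0.08636·0.1171/0.000211 = 3.203e+04.
Re > 4000 → turbulent. ε/D = 1.6e-06/0.1171 = 1.37e-05; Haaland: 1/√f = -1.8 log₁₀[9.33e-07 + 0.000215] = 6.597, so f = 0.02298.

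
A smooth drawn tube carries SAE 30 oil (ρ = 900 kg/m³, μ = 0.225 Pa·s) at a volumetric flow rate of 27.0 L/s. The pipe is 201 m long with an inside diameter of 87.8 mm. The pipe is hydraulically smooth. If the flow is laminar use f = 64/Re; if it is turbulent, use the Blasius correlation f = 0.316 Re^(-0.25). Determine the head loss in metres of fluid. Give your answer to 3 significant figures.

Q = 27.0 L/s = 27.0/1000 = 0.027 m³/s.
Cross-sectional area A = πD²/4 = π(0.0878)²/4 = 0.006055 m²; mean velocity V = Q/A = 0.027/0.006055 = 4.459 m/s.
Reynolds number Re = ρVD/μ = 900 · 4.459 · 0.0878 / 0.225 = 1566.
Re < 2300 → laminar flow, so f = 64/Re = 64/1566 = 0.04086 (the turbulent correlation is not needed).
Darcy-Weisbach: ΔP = f(L/D)(ρV²/2) = 0.04086·(201/0.0878)·(900·4.459²/2) = 0.04086·2289·8949 = 8.372e+05 Pa.
Head loss h_f = ΔP/(ρg) = 8.372e+05/(900·9.81) = 94.8 m.

h_f ≈ 94.8 m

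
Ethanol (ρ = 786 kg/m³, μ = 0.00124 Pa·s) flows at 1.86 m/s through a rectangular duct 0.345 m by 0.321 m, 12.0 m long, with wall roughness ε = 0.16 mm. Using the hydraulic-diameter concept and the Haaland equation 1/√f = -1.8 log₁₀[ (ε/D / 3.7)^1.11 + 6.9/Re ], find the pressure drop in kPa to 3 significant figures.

ΔP ≈ 0.867 kPa

Hydraulic diameter D_h = 4A/P = 4·(0.345·0.321)/(2·(0.345+0.321)) = 0.443/1.332 = 0.3326 m.
Re = ρVD_h/μ = 786·1.86·0.3326/0.00124 = 3.921e+05.
ε/D_h = 0.00016/0.3326 = 0.000481; Haaland gives 1/√f = -1.8 log₁₀[4.86e-05+1.76e-05] = 7.523, so f = 0.01767.
ΔP = f(L/D_h)(ρV²/2) = 0.01767·12/0.3326·1360 = 866.9 Pa.
ΔP = 0.867 kPa.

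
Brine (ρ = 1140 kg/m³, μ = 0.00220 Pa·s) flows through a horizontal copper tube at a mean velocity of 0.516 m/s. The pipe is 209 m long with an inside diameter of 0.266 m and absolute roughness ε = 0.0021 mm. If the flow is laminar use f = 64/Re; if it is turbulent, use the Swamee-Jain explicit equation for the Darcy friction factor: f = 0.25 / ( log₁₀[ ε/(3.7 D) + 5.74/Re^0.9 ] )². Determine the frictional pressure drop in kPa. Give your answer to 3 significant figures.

ΔP ≈ 2.29 kPa

Reynolds number Re = ρVD/μ = 1140 · 0.516 · 0.266 / 0.0022 = 7.112e+04.
Re > 4000 → turbulent. Relative roughness ε/D = 2.1e-06/0.266 = 7.89e-06. Swamee-Jain: f = 0.25/(log₁₀[7.89e-06/3.7 + 5.74/7.112e+04^0.9])² = 0.25/(log₁₀[2.13e-06 + 0.000247])² = 0.25/(-3.604)² = 0.01925.
Darcy-Weisbach: ΔP = f(L/D)(ρV²/2) = 0.01925·(209/0.266)·(1140·0.516²/2) = 0.01925·785.7·151.8 = 2295 Pa.
ΔP = 2295 Pa = 2.29 kPa.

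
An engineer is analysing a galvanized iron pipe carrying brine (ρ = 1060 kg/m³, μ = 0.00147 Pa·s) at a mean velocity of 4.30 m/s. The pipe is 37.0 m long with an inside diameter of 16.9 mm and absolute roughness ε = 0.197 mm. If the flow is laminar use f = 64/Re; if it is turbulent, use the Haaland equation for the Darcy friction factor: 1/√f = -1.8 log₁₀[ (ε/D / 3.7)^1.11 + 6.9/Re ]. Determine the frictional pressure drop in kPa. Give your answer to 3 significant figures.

ΔP ≈ 880 kPa

Reynolds number Re = ρVD/μ = 1060 · 4.3 · 0.0169 / 0.00147 = 5.24e+04.
Re > 4000 → turbulent. Relative roughness ε/D = 0.000197/0.0169 = 0.0117. Haaland: 1/√f = -1.8 log₁₀[(0.0117/3.7)^1.11 + 6.9/5.24e+04] = -1.8 log₁₀[0.00167 + 0.000132] = 4.939, so f = 0.04099.
Darcy-Weisbach: ΔP = f(L/D)(ρV²/2) = 0.04099·(37/0.0169)·(1060·4.3²/2) = 0.04099·2189·9800 = 8.795e+05 Pa.
ΔP = 8.795e+05 Pa = 880 kPa.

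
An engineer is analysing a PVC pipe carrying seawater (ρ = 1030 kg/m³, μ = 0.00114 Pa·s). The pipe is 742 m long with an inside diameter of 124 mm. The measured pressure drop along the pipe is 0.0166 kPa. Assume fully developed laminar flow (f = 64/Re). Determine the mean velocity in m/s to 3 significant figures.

V ≈ 0.00943 m/s

For laminar flow, f = 64/Re with Re = ρVD/μ, so Darcy-Weisbach reduces to ΔP = 32μLV/D². Solving for V: V = ΔP·D²/(32μL) = 16.6·(0.124)²/(32·0.00114·742) = 0.00943 m/s.
Check: Re = ρVD/μ = 1030·0.00943·0.124/0.00114 = 1056 < 2300, so the laminar assumption holds.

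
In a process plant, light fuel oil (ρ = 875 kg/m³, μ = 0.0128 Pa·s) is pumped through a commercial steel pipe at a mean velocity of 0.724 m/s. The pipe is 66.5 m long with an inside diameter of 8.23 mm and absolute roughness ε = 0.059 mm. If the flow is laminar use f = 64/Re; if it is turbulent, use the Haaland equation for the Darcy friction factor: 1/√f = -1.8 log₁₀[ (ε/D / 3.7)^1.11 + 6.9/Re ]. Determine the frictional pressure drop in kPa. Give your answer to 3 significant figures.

ΔP ≈ 291 kPa

Reynolds number Re = ρVD/μ = 875 · 0.724 · 0.00823 / 0.0128 = 407.3.
Re < 2300 → laminar flow, so f = 64/Re = 64/407.3 = 0.1571 (the turbulent correlation is not needed).
Darcy-Weisbach: ΔP = f(L/D)(ρV²/2) = 0.1571·(66.5/0.00823)·(875·0.724²/2) = 0.1571·8080·229.3 = 2.912e+05 Pa.
ΔP = 2.912e+05 Pa = 291 kPa.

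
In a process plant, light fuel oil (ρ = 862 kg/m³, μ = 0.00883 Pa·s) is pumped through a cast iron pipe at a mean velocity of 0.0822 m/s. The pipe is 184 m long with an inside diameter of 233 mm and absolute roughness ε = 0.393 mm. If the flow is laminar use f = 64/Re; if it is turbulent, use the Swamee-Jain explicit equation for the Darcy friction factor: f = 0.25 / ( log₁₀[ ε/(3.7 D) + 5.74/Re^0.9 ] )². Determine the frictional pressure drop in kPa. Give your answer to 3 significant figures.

Reynolds number Re = ρVD/μ = 862 · 0.0822 · 0.233 / 0.00883 = 1870.
Re < 2300 → laminar flow, so f = 64/Re = 64/1870 = 0.03423 (the turbulent correlation is not needed).
Darcy-Weisbach: ΔP = f(L/D)(ρV²/2) = 0.03423·(184/0.233)·(862·0.0822²/2) = 0.03423·789.7·2.912 = 78.72 Pa.
ΔP = 78.72 Pa = 0.0787 kPa.

ΔP ≈ 0.0787 kPa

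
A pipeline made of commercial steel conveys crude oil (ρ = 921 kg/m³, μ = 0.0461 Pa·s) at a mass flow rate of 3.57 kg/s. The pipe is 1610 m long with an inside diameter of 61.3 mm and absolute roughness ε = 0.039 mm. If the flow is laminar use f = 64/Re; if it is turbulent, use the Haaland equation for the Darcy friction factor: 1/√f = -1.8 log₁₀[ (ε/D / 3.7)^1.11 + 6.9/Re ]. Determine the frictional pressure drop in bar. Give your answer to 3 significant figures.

ΔP ≈ 8.30 bar

A = πD²/4 = π(0.0613)²/4 = 0.002951 m²; mean velocity V = ṁ/(ρA) = 3.57/(921 · 0.002951) = 1.313 m/s.
Reynolds number Re = ρVD/μ = 921 · 1.313 · 0.0613 / 0.0461 = 1608.
Re < 2300 → laminar flow, so f = 64/Re = 64/1608 = 0.03979 (the turbulent correlation is not needed).
Darcy-Weisbach: ΔP = f(L/D)(ρV²/2) = 0.03979·(1610/0.0613)·(921·1.313²/2) = 0.03979·2.626e+04·794.4 = 8.301e+05 Pa.
ΔP = 8.301e+05 Pa = 8.30 bar.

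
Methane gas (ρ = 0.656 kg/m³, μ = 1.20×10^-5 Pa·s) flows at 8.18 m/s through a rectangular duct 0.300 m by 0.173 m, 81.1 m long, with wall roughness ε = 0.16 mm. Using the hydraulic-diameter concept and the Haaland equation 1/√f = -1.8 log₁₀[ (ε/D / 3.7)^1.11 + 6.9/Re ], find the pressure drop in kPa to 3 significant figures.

ΔP ≈ 0.171 kPa

Hydraulic diameter D_h = 4A/P = 4·(0.3·0.173)/(2·(0.3+0.173)) = 0.2076/0.946 = 0.2195 m.
Re = ρVD_h/μ = 0.656·8.18·0.2195/1.2e-05 = 9.813e+04.
ε/D_h = 0.00016/0.2195 = 0.000729; Haaland gives 1/√f = -1.8 log₁₀[7.71e-05+7.03e-05] = 6.897, so f = 0.02102.
ΔP = f(L/D_h)(ρV²/2) = 0.02102·81.1/0.2195·21.95 = 170.5 Pa.
ΔP = 0.171 kPa.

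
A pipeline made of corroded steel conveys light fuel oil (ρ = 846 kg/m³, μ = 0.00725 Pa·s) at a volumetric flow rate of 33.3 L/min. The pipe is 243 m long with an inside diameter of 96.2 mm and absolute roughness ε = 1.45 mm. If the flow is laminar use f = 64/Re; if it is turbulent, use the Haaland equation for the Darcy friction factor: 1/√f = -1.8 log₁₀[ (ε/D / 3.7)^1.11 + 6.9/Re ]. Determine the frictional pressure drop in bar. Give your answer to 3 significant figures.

Q = 33.3 L/min = 33.3/60000 = 0.000555 m³/s.
Cross-sectional area A = πD²/4 = π(0.0962)²/4 = 0.007268 m²; mean velocity V = Q/A = 0.000555/0.007268 = 0.07636 m/s.
Reynolds number Re = ρVD/μ = 846 · 0.07636 · 0.0962 / 0.00725 = 857.2.
Re < 2300 → laminar flow, so f = 64/Re = 64/857.2 = 0.07467 (the turbulent correlation is not needed).
Darcy-Weisbach: ΔP = f(L/D)(ρV²/2) = 0.07467·(243/0.0962)·(846·0.07636²/2) = 0.07467·2526·2.466 = 465.2 Pa.
ΔP = 465.2 Pa = 0.00465 bar.

ΔP ≈ 0.00465 bar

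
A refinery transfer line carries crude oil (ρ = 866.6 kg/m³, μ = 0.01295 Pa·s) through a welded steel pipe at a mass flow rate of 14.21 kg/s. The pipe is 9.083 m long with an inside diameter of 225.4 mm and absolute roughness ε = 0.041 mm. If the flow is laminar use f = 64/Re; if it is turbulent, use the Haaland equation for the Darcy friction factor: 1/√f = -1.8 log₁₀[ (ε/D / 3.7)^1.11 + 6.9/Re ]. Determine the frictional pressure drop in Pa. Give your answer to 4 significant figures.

A = πD²/4 = π(0.2254)²/4 = 0.0399 m²; mean velocity V = ṁ/(ρA) = 14.21/(866.6 · 0.0399) = 0.4109 m/s.
Reynolds number Re = ρVD/μ = 866.6 · 0.4109 · 0.2254 / 0.0129 = 6198.
Re > 4000 → turbulent. Relative roughness ε/D = 4.1e-05/0.2254 = 0.000182. Haaland: 1/√f = -1.8 log₁₀[(0.000182/3.7)^1.11 + 6.9/6198] = -1.8 log₁₀[1.65e-05 + 0.00111] = 5.305, so f = 0.03554.
Darcy-Weisbach: ΔP = f(L/D)(ρV²/2) = 0.03554·(9.083/0.2254)·(866.6·0.4109²/2) = 0.03554·40.3·73.17 = 104.8 Pa.

ΔP ≈ 104.8 Pa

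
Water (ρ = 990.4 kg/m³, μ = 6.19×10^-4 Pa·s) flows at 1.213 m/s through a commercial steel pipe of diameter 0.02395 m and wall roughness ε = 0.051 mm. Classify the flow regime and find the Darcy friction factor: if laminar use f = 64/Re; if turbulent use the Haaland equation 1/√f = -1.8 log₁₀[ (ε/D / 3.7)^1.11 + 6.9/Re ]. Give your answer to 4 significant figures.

f ≈ 0.02676

Re = ρVD/μ = 990.4·1.213·0.02395/0.000619 = 4.648e+04.
Re > 4000 → turbulent. ε/D = 5.1e-05/0.02395 = 0.00213; Haaland: 1/√f = -1.8 log₁₀[0.000253 + 0.000148] = 6.113, so f = 0.02676.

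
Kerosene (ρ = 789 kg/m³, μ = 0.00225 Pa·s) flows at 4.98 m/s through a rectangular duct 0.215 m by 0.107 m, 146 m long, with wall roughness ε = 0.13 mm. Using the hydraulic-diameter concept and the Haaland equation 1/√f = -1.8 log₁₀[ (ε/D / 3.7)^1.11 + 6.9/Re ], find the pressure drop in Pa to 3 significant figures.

ΔP ≈ 203000 Pa

Hydraulic diameter D_h = 4A/P = 4·(0.215·0.107)/(2·(0.215+0.107)) = 0.09202/0.644 = 0.1429 m.
Re = ρVD_h/μ = 789·4.98·0.1429/0.00225 = 2.495e+05.
ε/D_h = 0.00013/0.1429 = 0.00091; Haaland gives 1/√f = -1.8 log₁₀[9.86e-05+2.77e-05] = 7.018, so f = 0.0203.
ΔP = f(L/D_h)(ρV²/2) = 0.0203·146/0.1429·9784 = 2.03e+05 Pa.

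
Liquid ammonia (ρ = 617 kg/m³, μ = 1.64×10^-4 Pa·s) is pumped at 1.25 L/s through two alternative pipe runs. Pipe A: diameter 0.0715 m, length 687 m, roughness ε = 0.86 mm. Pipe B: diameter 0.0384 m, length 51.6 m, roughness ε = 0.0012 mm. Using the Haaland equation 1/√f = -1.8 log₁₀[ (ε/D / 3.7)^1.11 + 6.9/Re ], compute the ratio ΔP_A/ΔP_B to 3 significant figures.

ΔP_A/ΔP_B ≈ 1.49

Pipe A: V = Q/A = 0.00125/0.004015 = 0.3113 m/s; Re = 8.374e+04; ε/D = 0.012; Haaland → f = 0.04107; ΔP_A = f(L/D)(ρV²/2) = 1.18e+04 Pa.
Pipe B: V = Q/A = 0.00125/0.001158 = 1.079 m/s; Re = 1.559e+05; ε/D = 3.13e-05; Haaland → f = 0.01645; ΔP_B = f(L/D)(ρV²/2) = 7944 Pa.
ΔP_A/ΔP_B = 1.18e+04/7944 = 1.49.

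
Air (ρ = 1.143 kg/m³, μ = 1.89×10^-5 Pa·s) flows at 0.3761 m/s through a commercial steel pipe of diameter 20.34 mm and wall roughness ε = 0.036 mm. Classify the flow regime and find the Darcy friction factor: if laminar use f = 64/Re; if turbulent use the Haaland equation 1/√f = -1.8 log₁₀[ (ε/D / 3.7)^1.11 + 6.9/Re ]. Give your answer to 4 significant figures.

f ≈ 0.1383

Re = ρVD/μ = 1.143·0.3761·0.02034/1.89e-05 = 462.6.
Re < 2300 → laminar, so f = 64/Re = 0.1383 (roughness is irrelevant in laminar flow).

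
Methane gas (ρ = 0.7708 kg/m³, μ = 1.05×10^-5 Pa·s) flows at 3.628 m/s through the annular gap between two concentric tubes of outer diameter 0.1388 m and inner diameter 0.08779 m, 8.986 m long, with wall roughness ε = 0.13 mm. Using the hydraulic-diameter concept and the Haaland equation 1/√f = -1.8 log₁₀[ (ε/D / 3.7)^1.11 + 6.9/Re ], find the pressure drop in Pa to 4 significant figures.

ΔP ≈ 28.93 Pa

Hydraulic diameter D_h = 4A/P = D_o - D_i = 0.1388 - 0.08779 = 0.05101 m.
Re = ρVD_h/μ = 0.7708·3.628·0.05101/1.05e-05 = 1.359e+04.
ε/D_h = 0.00013/0.05101 = 0.00255; Haaland gives 1/√f = -1.8 log₁₀[0.000309+0.000508] = 5.558, so f = 0.03237.
ΔP = f(L/D_h)(ρV²/2) = 0.03237·8.986/0.05101·5.073 = 28.93 Pa.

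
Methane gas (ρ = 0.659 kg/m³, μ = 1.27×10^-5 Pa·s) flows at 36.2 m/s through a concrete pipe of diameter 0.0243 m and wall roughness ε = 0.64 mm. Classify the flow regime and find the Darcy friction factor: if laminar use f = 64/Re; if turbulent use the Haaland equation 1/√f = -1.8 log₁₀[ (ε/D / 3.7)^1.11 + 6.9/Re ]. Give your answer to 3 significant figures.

Re = ρVD/μ = 0.659·36.2·0.0243/1.27e-05 = 4.565e+04.
Re > 4000 → turbulent. ε/D = 0.00064/0.0243 = 0.0263; Haaland: 1/√f = -1.8 log₁₀[0.00413 + 0.000151] = 4.263, so f = 0.05503.

f ≈ 0.0550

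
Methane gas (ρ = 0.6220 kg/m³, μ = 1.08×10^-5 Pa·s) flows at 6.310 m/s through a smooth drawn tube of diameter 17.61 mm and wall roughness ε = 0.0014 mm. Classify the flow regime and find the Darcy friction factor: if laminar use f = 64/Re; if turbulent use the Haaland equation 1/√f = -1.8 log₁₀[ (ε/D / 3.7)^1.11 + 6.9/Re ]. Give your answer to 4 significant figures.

Re = ρVD/μ = 0.622·6.31·0.01761/1.08e-05 = 6400.
Re > 4000 → turbulent. ε/D = 1.4e-06/0.01761 = 7.95e-05; Haaland: 1/√f = -1.8 log₁₀[6.59e-06 + 0.00108] = 5.336, so f = 0.03512.

f ≈ 0.03512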